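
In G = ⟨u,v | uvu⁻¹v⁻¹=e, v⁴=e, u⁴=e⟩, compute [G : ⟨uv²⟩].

First find ord(uv²) by computing successive powers:
  (uv²)¹ = uv², (uv²)² = u², (uv²)³ = u³v², (uv²)⁴ = e.
So |⟨uv²⟩| = ord(uv²) = 4. With |G| = 16, by Lagrange [G : ⟨uv²⟩] = 16/4 = 4.

Answer: 4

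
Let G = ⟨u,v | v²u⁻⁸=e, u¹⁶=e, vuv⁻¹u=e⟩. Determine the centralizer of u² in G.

⟨u²⟩ ⊆ C_G(u²) since powers of u² commute with u²; so |C_G(u²)| ≥ |⟨u²⟩| = 8.
By orbit–stabilizer, |C_G(u²)| = |G| / |conj. class of u²| = 32 / 2 = 16.
The 16 elements commuting with u² are {e, u, u², u³, u⁴, u⁵, u⁶, u⁷, u⁸, u⁹, u¹⁰, u¹¹, u¹², u¹³, u¹⁴, u¹⁵}.

Answer: {e, u, u², u³, u⁴, u⁵, u⁶, u⁷, u⁸, u⁹, u¹⁰, u¹¹, u¹², u¹³, u¹⁴, u¹⁵}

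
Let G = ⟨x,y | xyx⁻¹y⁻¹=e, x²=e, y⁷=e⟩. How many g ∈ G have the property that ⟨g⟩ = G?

G is cyclic of order 14. An element generates G iff its order is 14, and a cyclic group of order 14 has exactly φ(14) = 6 such elements.

Answer: 6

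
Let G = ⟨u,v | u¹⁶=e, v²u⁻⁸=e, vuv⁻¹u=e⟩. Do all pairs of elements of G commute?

u·v = uv but v·u = u⁷v⁻¹, so u·v ≠ v·u and G is not abelian.

Answer: No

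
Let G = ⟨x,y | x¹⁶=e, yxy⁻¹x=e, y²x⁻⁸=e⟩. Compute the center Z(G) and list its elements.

An element z ∈ Z(G) iff z commutes with every generator.
For example x⁸ is central: (x⁸)·x = x⁹ = x·(x⁸); (x⁸)·y = y⁻¹ = y·(x⁸).
Whereas x ∉ Z(G) since x·y = xy ≠ x⁷y⁻¹ = y·x.
Checking each of the 32 elements this way gives Z(G) = {e, x⁸}, of order 2.

Answer: {e, x⁸}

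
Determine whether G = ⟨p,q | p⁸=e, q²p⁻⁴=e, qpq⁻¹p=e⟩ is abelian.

p·q = pq but q·p = p³q⁻¹, so p·q ≠ q·p and G is not abelian.

Answer: No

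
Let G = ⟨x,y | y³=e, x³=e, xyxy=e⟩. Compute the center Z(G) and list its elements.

An element z ∈ Z(G) iff z commutes with every generator.
For example e is central: e·x = x = x·e; e·y = y = y·e.
Whereas x ∉ Z(G) since x·y = xy ≠ x²y² = y·x.
Checking each of the 12 elements this way gives Z(G) = {e}, of order 1.

Answer: {e}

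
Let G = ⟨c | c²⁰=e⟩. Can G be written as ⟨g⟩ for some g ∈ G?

|G| = 20. The element c has order 20 (its powers give 20 distinct elements), so ⟨c⟩ = G and G is cyclic.

Answer: Yes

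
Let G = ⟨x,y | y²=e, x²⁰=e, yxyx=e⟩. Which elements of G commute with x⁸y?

⟨x⁸y⟩ ⊆ C_G(x⁸y) since powers of x⁸y commute with x⁸y; so |C_G(x⁸y)| ≥ |⟨x⁸y⟩| = 2.
By orbit–stabilizer, |C_G(x⁸y)| = |G| / |conj. class of x⁸y| = 40 / 10 = 4.
The 4 elements commuting with x⁸y are {e, x¹⁰, x⁸y, x¹⁸y}.

Answer: {e, x¹⁰, x⁸y, x¹⁸y}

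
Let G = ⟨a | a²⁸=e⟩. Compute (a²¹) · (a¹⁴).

Compute (a²¹) · (a¹⁴) by multiplying left to right and reducing via the relations at each step:
  (a²¹) · a¹⁴ = a⁷

Answer: a⁷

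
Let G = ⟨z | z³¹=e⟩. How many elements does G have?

G is generated by a single element, so G is cyclic. The relator gives z³¹ = e and no smaller power is forced to be e, so the 31 powers {e, z, z², z³, z⁴, z⁵, z⁶, z⁷, z⁸, z⁹, z²², z²³, z²¹, z²⁰, z²⁴, z²⁵, z²⁶, z²⁷, z²⁸, z²⁹, z³⁰, z¹², z¹³, z¹¹, z¹⁰, z¹⁴, z¹⁵, z¹⁶, z¹⁷, z¹⁸, z¹⁹} are distinct. Hence |G| = 31.

Answer: 31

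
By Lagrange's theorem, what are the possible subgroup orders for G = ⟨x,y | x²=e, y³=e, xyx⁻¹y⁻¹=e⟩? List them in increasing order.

|G| = 6 = 2 · 3. By Lagrange's theorem the order of any subgroup divides 6; the divisors of 6 are 1, 2, 3, 6.

Answer: 1, 2, 3, 6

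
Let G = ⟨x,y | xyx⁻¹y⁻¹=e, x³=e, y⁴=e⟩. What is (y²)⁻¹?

The order of (y²) is 2 (smallest k with (y²)ᵏ = e), so (y²)⁻¹ = (y²)¹ = y².
Check: (y²) · (y²) → (y²) · y² = e, giving e as required.

Answer: y²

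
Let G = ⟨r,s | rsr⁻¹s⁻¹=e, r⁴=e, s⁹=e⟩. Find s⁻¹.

The order of s is 9 (smallest k with sᵏ = e), so s⁻¹ = s⁸ = s⁸.
Check: s · (s⁸) → s · s⁸ = e, giving e as required.

Answer: s⁸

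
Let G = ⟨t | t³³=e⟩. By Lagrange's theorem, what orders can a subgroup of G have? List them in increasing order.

|G| = 33 = 3 · 11. By Lagrange's theorem the order of any subgroup divides 33; the divisors of 33 are 1, 3, 11, 33.

Answer: 1, 3, 11, 33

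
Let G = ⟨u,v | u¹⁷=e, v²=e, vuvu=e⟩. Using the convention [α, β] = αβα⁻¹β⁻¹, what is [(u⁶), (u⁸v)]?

[(u⁶), (u⁸v)] = (u⁶)·(u⁸v)·(u⁶)⁻¹·(u⁸v)⁻¹.
  (u⁶) · (u⁸v) = u¹⁴v
  (u¹⁴v) · (u¹¹) = u³v
  (u³v) · (u⁸v) = u¹²

Answer: u¹²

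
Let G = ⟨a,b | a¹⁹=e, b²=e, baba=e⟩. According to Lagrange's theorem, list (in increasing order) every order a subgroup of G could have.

|G| = 38 = 2 · 19. By Lagrange's theorem the order of any subgroup divides 38; the divisors of 38 are 1, 2, 19, 38.

Answer: 1, 2, 19, 38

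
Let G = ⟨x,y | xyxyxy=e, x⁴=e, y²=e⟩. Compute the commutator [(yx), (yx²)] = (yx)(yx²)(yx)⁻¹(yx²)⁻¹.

[(yx), (yx²)] = (yx)·(yx²)·(yx)⁻¹·(yx²)⁻¹.
  (yx) · (yx²) = x³yx
  (x³yx) · (x³y) = x³
  (x³) · (x²y) = xy

Answer: xy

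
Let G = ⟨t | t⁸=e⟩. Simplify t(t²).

Compute t · (t²) by multiplying left to right and reducing via the relations at each step:
  t · t² = t³

Answer: t³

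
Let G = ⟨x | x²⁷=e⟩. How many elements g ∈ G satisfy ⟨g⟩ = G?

G is cyclic of order 27. An element generates G iff its order is 27, and a cyclic group of order 27 has exactly φ(27) = 18 such elements.

Answer: 18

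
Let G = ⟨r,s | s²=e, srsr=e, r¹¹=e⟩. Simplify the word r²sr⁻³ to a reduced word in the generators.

Multiply left to right, reducing at each step:
  (r²) · s = r²s
  (r²s) · r⁻³ = r⁵s

Answer: r⁵s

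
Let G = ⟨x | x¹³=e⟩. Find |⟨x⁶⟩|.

|⟨x⁶⟩| equals the order of x⁶. Compute successive powers until reaching e:
  (x⁶)¹ = x⁶, (x⁶)² = x¹², (x⁶)³ = x⁵, (x⁶)⁴ = x¹¹, (x⁶)⁵ = x⁴, (x⁶)⁶ = x¹⁰, (x⁶)⁷ = x³, (x⁶)⁸ = x⁹, (x⁶)⁹ = x², (x⁶)¹⁰ = x⁸, (x⁶)¹¹ = x, (x⁶)¹² = x⁷, (x⁶)¹³ = e.
The smallest positive k with (x⁶)ᵏ = e is 13, so |⟨x⁶⟩| = 13.

Answer: 13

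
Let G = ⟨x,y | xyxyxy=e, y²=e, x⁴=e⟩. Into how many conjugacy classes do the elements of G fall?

The conjugacy classes (representative and size) are:
  [e] (size 1), [x³] (size 6), [x²yx²y] (size 3), [xyx³] (size 6), [yx³] (size 8).
Class equation: 1 + 6 + 3 + 6 + 8 = 24 = |G|. So G has 5 conjugacy classes.

Answer: 5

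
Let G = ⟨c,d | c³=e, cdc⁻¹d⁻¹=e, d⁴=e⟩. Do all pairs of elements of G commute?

Each pair of generators commutes: c·d = cd = d·c. Since the generators pairwise commute, every element of G commutes with every other, so G is abelian.

Answer: Yes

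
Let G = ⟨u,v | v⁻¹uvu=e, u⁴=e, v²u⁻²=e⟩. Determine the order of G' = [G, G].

G' = [G, G] is generated by all commutators. The generator-pair commutators are: [u, v] = u².
The subgroup they normally generate is {e, u²}, of order 2.
Check: |G/G'| = 8/2 = 4 is the order of the abelianisation.

Answer: 2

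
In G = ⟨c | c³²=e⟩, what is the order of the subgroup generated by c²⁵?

|⟨c²⁵⟩| equals the order of c²⁵. Compute successive powers until reaching e:
  (c²⁵)¹ = c²⁵, (c²⁵)² = c¹⁸, (c²⁵)³ = c¹¹, (c²⁵)⁴ = c⁴, (c²⁵)⁵ = c²⁹, (c²⁵)⁶ = c²², (c²⁵)⁷ = c¹⁵, (c²⁵)⁸ = c⁸, (c²⁵)⁹ = c, (c²⁵)¹⁰ = c²⁶, (c²⁵)¹¹ = c¹⁹, (c²⁵)¹² = c¹², (c²⁵)¹³ = c⁵, (c²⁵)¹⁴ = c³⁰, (c²⁵)¹⁵ = c²³, (c²⁵)¹⁶ = c¹⁶, (c²⁵)¹⁷ = c⁹, (c²⁵)¹⁸ = c², (c²⁵)¹⁹ = c²⁷, (c²⁵)²⁰ = c²⁰, (c²⁵)²¹ = c¹³, (c²⁵)²² = c⁶, (c²⁵)²³ = c³¹, (c²⁵)²⁴ = c²⁴, (c²⁵)²⁵ = c¹⁷, (c²⁵)²⁶ = c¹⁰, (c²⁵)²⁷ = c³, (c²⁵)²⁸ = c²⁸, (c²⁵)²⁹ = c²¹, (c²⁵)³⁰ = c¹⁴, (c²⁵)³¹ = c⁷, (c²⁵)³² = e.
The smallest positive k with (c²⁵)ᵏ = e is 32, so |⟨c²⁵⟩| = 32.

Answer: 32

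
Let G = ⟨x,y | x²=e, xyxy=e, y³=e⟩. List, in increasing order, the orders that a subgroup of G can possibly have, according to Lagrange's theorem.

|G| = 6 = 2 · 3. By Lagrange's theorem the order of any subgroup divides 6; the divisors of 6 are 1, 2, 3, 6.

Answer: 1, 2, 3, 6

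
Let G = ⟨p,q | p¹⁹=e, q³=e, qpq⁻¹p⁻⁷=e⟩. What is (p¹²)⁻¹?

The order of (p¹²) is 19 (smallest k with (p¹²)ᵏ = e), so (p¹²)⁻¹ = (p¹²)¹⁸ = p⁷.
Check: (p¹²) · (p⁷) → (p¹²) · p⁷ = e, giving e as required.

Answer: p⁷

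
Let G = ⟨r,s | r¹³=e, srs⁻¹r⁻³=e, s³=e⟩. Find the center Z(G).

An element z ∈ Z(G) iff z commutes with every generator.
For example e is central: e·r = r = r·e; e·s = s = s·e.
Whereas r ∉ Z(G) since r·s = rs ≠ r³s = s·r.
Checking each of the 39 elements this way gives Z(G) = {e}, of order 1.

Answer: {e}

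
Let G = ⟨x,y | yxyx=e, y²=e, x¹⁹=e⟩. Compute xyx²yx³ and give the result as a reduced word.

Multiply left to right, reducing at each step:
  x · y = xy
  (xy) · x² = x¹⁸y
  (x¹⁸y) · y = x¹⁸
  (x¹⁸) · x³ = x²

Answer: x²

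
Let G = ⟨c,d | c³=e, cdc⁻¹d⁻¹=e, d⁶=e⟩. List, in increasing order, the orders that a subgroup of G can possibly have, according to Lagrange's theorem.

|G| = 18 = 2 · 3². By Lagrange's theorem the order of any subgroup divides 18; the divisors of 18 are 1, 2, 3, 6, 9, 18.

Answer: 1, 2, 3, 6, 9, 18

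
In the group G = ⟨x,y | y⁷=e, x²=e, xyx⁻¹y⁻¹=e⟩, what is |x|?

Compute successive powers until reaching e:
  x¹ = x, x² = e.
The smallest positive k with xᵏ = e is 2.

Answer: 2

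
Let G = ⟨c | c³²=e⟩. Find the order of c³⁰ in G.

Compute successive powers until reaching e:
  (c³⁰)¹ = c³⁰, (c³⁰)² = c²⁸, (c³⁰)³ = c²⁶, (c³⁰)⁴ = c²⁴, (c³⁰)⁵ = c²², (c³⁰)⁶ = c²⁰, (c³⁰)⁷ = c¹⁸, (c³⁰)⁸ = c¹⁶, (c³⁰)⁹ = c¹⁴, (c³⁰)¹⁰ = c¹², (c³⁰)¹¹ = c¹⁰, (c³⁰)¹² = c⁸, (c³⁰)¹³ = c⁶, (c³⁰)¹⁴ = c⁴, (c³⁰)¹⁵ = c², (c³⁰)¹⁶ = e.
The smallest positive k with (c³⁰)ᵏ = e is 16.

Answer: 16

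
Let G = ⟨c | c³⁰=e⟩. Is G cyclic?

|G| = 30. The element c has order 30 (its powers give 30 distinct elements), so ⟨c⟩ = G and G is cyclic.

Answer: Yes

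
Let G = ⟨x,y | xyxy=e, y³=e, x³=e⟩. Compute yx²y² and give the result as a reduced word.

Multiply left to right, reducing at each step:
  y · x² = yx²
  (yx²) · y² = y²x

Answer: y²x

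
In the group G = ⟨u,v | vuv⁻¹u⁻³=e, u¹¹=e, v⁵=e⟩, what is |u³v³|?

Compute successive powers until reaching e:
  (u³v³)¹ = u³v³, (u³v³)² = u⁷v, (u³v³)³ = u⁵v⁴, (u³v³)⁴ = u⁶v², (u³v³)⁵ = e.
The smallest positive k with (u³v³)ᵏ = e is 5.

Answer: 5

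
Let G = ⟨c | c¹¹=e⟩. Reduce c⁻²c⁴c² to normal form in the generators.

Multiply left to right, reducing at each step:
  (c⁹) · c⁴ = c²
  (c²) · c² = c⁴

Answer: c⁴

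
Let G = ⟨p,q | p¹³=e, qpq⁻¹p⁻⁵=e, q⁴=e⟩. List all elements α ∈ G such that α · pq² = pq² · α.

⟨pq²⟩ ⊆ C_G(pq²) since powers of pq² commute with pq²; so |C_G(pq²)| ≥ |⟨pq²⟩| = 2.
By orbit–stabilizer, |C_G(pq²)| = |G| / |conj. class of pq²| = 52 / 13 = 4.
The 4 elements commuting with pq² are {e, pq², p³q³, p¹¹q}.

Answer: {e, pq², p³q³, p¹¹q}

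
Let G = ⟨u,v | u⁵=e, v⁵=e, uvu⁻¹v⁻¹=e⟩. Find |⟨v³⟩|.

|⟨v³⟩| equals the order of v³. Compute successive powers until reaching e:
  (v³)¹ = v³, (v³)² = v, (v³)³ = v⁴, (v³)⁴ = v², (v³)⁵ = e.
The smallest positive k with (v³)ᵏ = e is 5, so |⟨v³⟩| = 5.

Answer: 5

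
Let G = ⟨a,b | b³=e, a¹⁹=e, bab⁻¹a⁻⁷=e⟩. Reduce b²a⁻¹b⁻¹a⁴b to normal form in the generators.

Multiply left to right, reducing at each step:
  (b²) · a⁻¹ = a⁸b²
  (a⁸b²) · b⁻¹ = a⁸b
  (a⁸b) · a⁴ = a¹⁷b
  (a¹⁷b) · b = a¹⁷b²

Answer: a¹⁷b²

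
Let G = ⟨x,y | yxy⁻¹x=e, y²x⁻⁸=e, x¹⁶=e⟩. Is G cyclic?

Every cyclic group is abelian. But x·y = xy while y·x = x⁷y⁻¹, so x·y ≠ y·x and G is not abelian. Hence G is not cyclic.

Answer: No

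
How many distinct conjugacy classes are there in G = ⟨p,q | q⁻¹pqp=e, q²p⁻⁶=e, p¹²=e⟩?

The conjugacy classes (representative and size) are:
  [e] (size 1), [p¹¹] (size 2), [p²] (size 2), [p⁹] (size 2), [p⁴] (size 2), [p⁵] (size 2), [p⁶] (size 1), [p²q] (size 6), [pq] (size 6).
Class equation: 1 + 2 + 2 + 2 + 2 + 2 + 1 + 6 + 6 = 24 = |G|. So G has 9 conjugacy classes.

Answer: 9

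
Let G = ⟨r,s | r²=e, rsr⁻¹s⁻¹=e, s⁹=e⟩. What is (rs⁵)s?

Compute (rs⁵) · s by multiplying left to right and reducing via the relations at each step:
  (rs⁵) · s = rs⁶

Answer: rs⁶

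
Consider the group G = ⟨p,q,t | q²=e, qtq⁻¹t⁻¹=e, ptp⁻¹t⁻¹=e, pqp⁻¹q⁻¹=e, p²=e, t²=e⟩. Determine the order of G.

Enumerate words in the generators, reducing via the relations: the distinct elements are
  {e, p, q, t, pq, pt, qt, pqt}.
No further products give new elements, so |G| = 8.

Answer: 8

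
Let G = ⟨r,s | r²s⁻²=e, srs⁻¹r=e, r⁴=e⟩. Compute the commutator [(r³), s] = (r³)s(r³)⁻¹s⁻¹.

[(r³), s] = (r³)·s·(r³)⁻¹·s⁻¹.
  (r³) · s = rs⁻¹
  (rs⁻¹) · r = s⁻¹
  (s⁻¹) · (s⁻¹) = r²

Answer: r²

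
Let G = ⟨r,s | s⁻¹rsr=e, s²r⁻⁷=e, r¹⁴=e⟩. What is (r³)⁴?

Compute successive powers of (r³), reducing at each step:
  (r³)²: (r³) · r³ = r⁶
  (r³)³: (r⁶) · r³ = r⁹
  (r³)⁴: (r⁹) · r³ = r¹²

Answer: r¹²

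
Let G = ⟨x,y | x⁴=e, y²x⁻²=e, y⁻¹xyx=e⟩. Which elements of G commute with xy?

⟨xy⟩ ⊆ C_G(xy) since powers of xy commute with xy; so |C_G(xy)| ≥ |⟨xy⟩| = 4.
By orbit–stabilizer, |C_G(xy)| = |G| / |conj. class of xy| = 8 / 2 = 4.
The 4 elements commuting with xy are {e, x², xy, xy⁻¹}.

Answer: {e, x², xy, xy⁻¹}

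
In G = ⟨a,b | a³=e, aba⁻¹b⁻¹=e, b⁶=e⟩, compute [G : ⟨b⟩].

First find ord(b) by computing successive powers:
  b¹ = b, b² = b², b³ = b³, b⁴ = b⁴, b⁵ = b⁵, b⁶ = e.
So |⟨b⟩| = ord(b) = 6. With |G| = 18, by Lagrange [G : ⟨b⟩] = 18/6 = 3.

Answer: 3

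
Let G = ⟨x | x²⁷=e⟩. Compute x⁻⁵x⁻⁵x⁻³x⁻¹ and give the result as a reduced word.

Multiply left to right, reducing at each step:
  (x²²) · x⁻⁵ = x¹⁷
  (x¹⁷) · x⁻³ = x¹⁴
  (x¹⁴) · x⁻¹ = x¹³

Answer: x¹³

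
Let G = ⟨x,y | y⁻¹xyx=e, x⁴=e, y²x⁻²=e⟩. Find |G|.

Enumerate words in the generators, reducing via the relations: the distinct elements are
  {e, x, y, xy, x², x³, y⁻¹, xy⁻¹}.
No further products give new elements, so |G| = 8.

Answer: 8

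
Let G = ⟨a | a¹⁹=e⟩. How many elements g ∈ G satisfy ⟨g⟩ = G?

G is cyclic of order 19. An element generates G iff its order is 19, and a cyclic group of order 19 has exactly φ(19) = 18 such elements.

Answer: 18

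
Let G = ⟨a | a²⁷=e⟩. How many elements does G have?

G is generated by a single element, so G is cyclic. The relator gives a²⁷ = e and no smaller power is forced to be e, so the 27 powers {a, e, a², a³, a⁴, a⁵, a⁶, a⁷, a⁸, a⁹, a²², a²³, a²¹, a²⁰, a²⁴, a²⁵, a²⁶, a¹², a¹³, a¹¹, a¹⁰, a¹⁴, a¹⁵, a¹⁶, a¹⁷, a¹⁸, a¹⁹} are distinct. Hence |G| = 27.

Answer: 27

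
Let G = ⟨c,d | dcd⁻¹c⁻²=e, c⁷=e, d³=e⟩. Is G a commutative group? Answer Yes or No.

c·d = cd but d·c = c²d, so c·d ≠ d·c and G is not abelian.

Answer: No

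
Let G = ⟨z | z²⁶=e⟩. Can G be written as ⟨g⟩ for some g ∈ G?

|G| = 26. The element z has order 26 (its powers give 26 distinct elements), so ⟨z⟩ = G and G is cyclic.

Answer: Yes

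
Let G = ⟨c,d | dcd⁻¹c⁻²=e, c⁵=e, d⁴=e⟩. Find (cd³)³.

Compute successive powers of (cd³), reducing at each step:
  (cd³)²: (cd³) · c = c⁴d³;   (c⁴d³) · d³ = c⁴d²
  (cd³)³: (c⁴d²) · c = c³d²;   (c³d²) · d³ = c³d

Answer: c³d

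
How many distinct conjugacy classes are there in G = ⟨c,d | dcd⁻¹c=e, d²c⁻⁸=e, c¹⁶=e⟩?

The conjugacy classes (representative and size) are:
  [e] (size 1), [c] (size 2), [c¹⁴] (size 2), [c¹³] (size 2), [c¹²] (size 2), [c⁵] (size 2), [c¹⁰] (size 2), [c⁷] (size 2), [c⁸] (size 1), [d⁻¹] (size 8), [c⁷d⁻¹] (size 8).
Class equation: 1 + 2 + 2 + 2 + 2 + 2 + 2 + 2 + 1 + 8 + 8 = 32 = |G|. So G has 11 conjugacy classes.

Answer: 11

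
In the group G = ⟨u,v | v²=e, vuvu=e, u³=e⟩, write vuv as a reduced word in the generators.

Multiply left to right, reducing at each step:
  v · u = u²v
  (u²v) · v = u²

Answer: u²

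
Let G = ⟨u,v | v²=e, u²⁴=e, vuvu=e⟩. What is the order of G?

Enumerate words in the generators, reducing via the relations: the distinct elements are
  {e, u, v, uv, u², u³, u⁴, u⁵, u⁶, u⁷, u⁸, u⁹, u²v, u²², u²³, u²¹, u²⁰, u³v, u¹², u¹³, u¹¹, u¹⁰, u¹⁴, u¹⁵, u¹⁶, u¹⁷, u¹⁸, u¹⁹, u⁴v, u⁵v, u⁶v, u⁷v, u⁸v, u⁹v, u²²v, u²³v, u²¹v, u²⁰v, u¹²v, u¹³v, u¹¹v, u¹⁰v, u¹⁴v, u¹⁵v, u¹⁶v, u¹⁷v, u¹⁸v, u¹⁹v}.
No further products give new elements, so |G| = 48.

Answer: 48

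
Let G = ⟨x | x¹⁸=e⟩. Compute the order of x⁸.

Compute successive powers until reaching e:
  (x⁸)¹ = x⁸, (x⁸)² = x¹⁶, (x⁸)³ = x⁶, (x⁸)⁴ = x¹⁴, (x⁸)⁵ = x⁴, (x⁸)⁶ = x¹², (x⁸)⁷ = x², (x⁸)⁸ = x¹⁰, (x⁸)⁹ = e.
The smallest positive k with (x⁸)ᵏ = e is 9.

Answer: 9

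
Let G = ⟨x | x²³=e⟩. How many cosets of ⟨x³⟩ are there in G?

First find ord(x³) by computing successive powers:
  (x³)¹ = x³, (x³)² = x⁶, (x³)³ = x⁹, (x³)⁴ = x¹², (x³)⁵ = x¹⁵, (x³)⁶ = x¹⁸, (x³)⁷ = x²¹, (x³)⁸ = x, (x³)⁹ = x⁴, (x³)¹⁰ = x⁷, (x³)¹¹ = x¹⁰, (x³)¹² = x¹³, (x³)¹³ = x¹⁶, (x³)¹⁴ = x¹⁹, (x³)¹⁵ = x²², (x³)¹⁶ = x², (x³)¹⁷ = x⁵, (x³)¹⁸ = x⁸, (x³)¹⁹ = x¹¹, (x³)²⁰ = x¹⁴, (x³)²¹ = x¹⁷, (x³)²² = x²⁰, (x³)²³ = e.
So |⟨x³⟩| = ord(x³) = 23. With |G| = 23, by Lagrange [G : ⟨x³⟩] = 23/23 = 1.

Answer: 1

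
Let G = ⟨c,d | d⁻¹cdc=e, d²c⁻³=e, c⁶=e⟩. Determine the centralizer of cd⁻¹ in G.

⟨cd⁻¹⟩ ⊆ C_G(cd⁻¹) since powers of cd⁻¹ commute with cd⁻¹; so |C_G(cd⁻¹)| ≥ |⟨cd⁻¹⟩| = 4.
By orbit–stabilizer, |C_G(cd⁻¹)| = |G| / |conj. class of cd⁻¹| = 12 / 3 = 4.
The 4 elements commuting with cd⁻¹ are {e, c³, cd, cd⁻¹}.

Answer: {e, c³, cd, cd⁻¹}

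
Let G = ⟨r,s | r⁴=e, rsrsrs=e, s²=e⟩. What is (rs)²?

Compute successive powers of (rs), reducing at each step:
  (rs)²: (rs) · r = rsr;   (rsr) · s = sr³

Answer: sr³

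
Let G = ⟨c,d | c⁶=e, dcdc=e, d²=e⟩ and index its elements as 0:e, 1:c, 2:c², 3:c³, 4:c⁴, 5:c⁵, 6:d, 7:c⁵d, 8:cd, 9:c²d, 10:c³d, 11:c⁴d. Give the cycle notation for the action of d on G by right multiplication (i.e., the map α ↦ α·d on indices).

(0 6)(1 8)(2 9)(3 10)(4 11)(5 7)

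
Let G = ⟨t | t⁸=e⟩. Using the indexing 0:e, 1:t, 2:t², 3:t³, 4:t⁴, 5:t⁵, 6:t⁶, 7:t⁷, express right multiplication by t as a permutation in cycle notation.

(0 1 2 3 4 5 6 7)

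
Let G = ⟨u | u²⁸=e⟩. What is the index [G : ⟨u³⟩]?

First find ord(u³) by computing successive powers:
  (u³)¹ = u³, (u³)² = u⁶, (u³)³ = u⁹, (u³)⁴ = u¹², (u³)⁵ = u¹⁵, (u³)⁶ = u¹⁸, (u³)⁷ = u²¹, (u³)⁸ = u²⁴, (u³)⁹ = u²⁷, (u³)¹⁰ = u², (u³)¹¹ = u⁵, (u³)¹² = u⁸, (u³)¹³ = u¹¹, (u³)¹⁴ = u¹⁴, (u³)¹⁵ = u¹⁷, (u³)¹⁶ = u²⁰, (u³)¹⁷ = u²³, (u³)¹⁸ = u²⁶, (u³)¹⁹ = u, (u³)²⁰ = u⁴, (u³)²¹ = u⁷, (u³)²² = u¹⁰, (u³)²³ = u¹³, (u³)²⁴ = u¹⁶, (u³)²⁵ = u¹⁹, (u³)²⁶ = u²², (u³)²⁷ = u²⁵, (u³)²⁸ = e.
So |⟨u³⟩| = ord(u³) = 28. With |G| = 28, by Lagrange [G : ⟨u³⟩] = 28/28 = 1.

Answer: 1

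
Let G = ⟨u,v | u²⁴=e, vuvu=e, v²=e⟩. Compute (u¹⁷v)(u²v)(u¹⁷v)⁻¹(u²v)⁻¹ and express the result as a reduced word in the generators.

[(u¹⁷v), (u²v)] = (u¹⁷v)·(u²v)·(u¹⁷v)⁻¹·(u²v)⁻¹.
  (u¹⁷v) · (u²v) = u¹⁵
  (u¹⁵) · (u¹⁷v) = u⁸v
  (u⁸v) · (u²v) = u⁶

Answer: u⁶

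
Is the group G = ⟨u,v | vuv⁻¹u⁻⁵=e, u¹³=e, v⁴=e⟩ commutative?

u·v = uv but v·u = u⁵v, so u·v ≠ v·u and G is not abelian.

Answer: No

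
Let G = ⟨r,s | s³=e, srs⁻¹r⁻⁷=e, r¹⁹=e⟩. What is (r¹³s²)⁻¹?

The order of (r¹³s²) is 3 (smallest k with (r¹³s²)ᵏ = e), so (r¹³s²)⁻¹ = (r¹³s²)² = r⁴s.
Check: (r¹³s²) · (r⁴s) → (r¹³s²) · r⁴ = s²;   (s²) · s = e, giving e as required.

Answer: r⁴s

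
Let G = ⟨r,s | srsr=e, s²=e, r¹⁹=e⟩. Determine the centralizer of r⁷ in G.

⟨r⁷⟩ ⊆ C_G(r⁷) since powers of r⁷ commute with r⁷; so |C_G(r⁷)| ≥ |⟨r⁷⟩| = 19.
By orbit–stabilizer, |C_G(r⁷)| = |G| / |conj. class of r⁷| = 38 / 2 = 19.
The 19 elements commuting with r⁷ are {e, r, r², r³, r⁴, r⁵, r⁶, r⁷, r⁸, r⁹, r¹⁰, r¹¹, r¹², r¹³, r¹⁴, r¹⁵, r¹⁶, r¹⁷, r¹⁸}.

Answer: {e, r, r², r³, r⁴, r⁵, r⁶, r⁷, r⁸, r⁹, r¹⁰, r¹¹, r¹², r¹³, r¹⁴, r¹⁵, r¹⁶, r¹⁷, r¹⁸}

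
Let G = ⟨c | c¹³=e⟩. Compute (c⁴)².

Compute successive powers of (c⁴), reducing at each step:
  (c⁴)²: (c⁴) · c⁴ = c⁸

Answer: c⁸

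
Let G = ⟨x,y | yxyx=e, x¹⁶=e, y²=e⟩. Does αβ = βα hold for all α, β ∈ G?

x·y = xy but y·x = x¹⁵y, so x·y ≠ y·x and G is not abelian.

Answer: No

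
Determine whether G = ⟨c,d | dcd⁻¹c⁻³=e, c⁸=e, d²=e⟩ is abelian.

c·d = cd but d·c = c³d, so c·d ≠ d·c and G is not abelian.

Answer: No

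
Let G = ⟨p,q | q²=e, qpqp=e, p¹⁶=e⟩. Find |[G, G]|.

G' = [G, G] is generated by all commutators. The generator-pair commutators are: [p, q] = p².
The subgroup they normally generate is {e, p², p⁴, p⁶, p⁸, p¹⁰, p¹², p¹⁴}, of order 8.
Check: |G/G'| = 32/8 = 4 is the order of the abelianisation.

Answer: 8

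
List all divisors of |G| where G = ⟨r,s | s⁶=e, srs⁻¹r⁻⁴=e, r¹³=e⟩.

|G| = 78 = 2 · 3 · 13. By Lagrange's theorem the order of any subgroup divides 78; the divisors of 78 are 1, 2, 3, 6, 13, 26, 39, 78.

Answer: 1, 2, 3, 6, 13, 26, 39, 78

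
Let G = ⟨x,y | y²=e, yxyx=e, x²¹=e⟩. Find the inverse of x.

The order of x is 21 (smallest k with xᵏ = e), so x⁻¹ = x²⁰ = x²⁰.
Check: x · (x²⁰) → x · x²⁰ = e, giving e as required.

Answer: x²⁰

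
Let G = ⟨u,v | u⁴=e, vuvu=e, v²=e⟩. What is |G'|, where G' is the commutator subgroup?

G' = [G, G] is generated by all commutators. The generator-pair commutators are: [u, v] = u².
The subgroup they normally generate is {e, u²}, of order 2.
Check: |G/G'| = 8/2 = 4 is the order of the abelianisation.

Answer: 2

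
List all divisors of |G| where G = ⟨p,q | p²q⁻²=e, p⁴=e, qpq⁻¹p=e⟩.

|G| = 8 = 2³. By Lagrange's theorem the order of any subgroup divides 8; the divisors of 8 are 1, 2, 4, 8.

Answer: 1, 2, 4, 8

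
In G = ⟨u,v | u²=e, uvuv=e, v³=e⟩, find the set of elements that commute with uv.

⟨uv⟩ ⊆ C_G(uv) since powers of uv commute with uv; so |C_G(uv)| ≥ |⟨uv⟩| = 2.
By orbit–stabilizer, |C_G(uv)| = |G| / |conj. class of uv| = 6 / 3 = 2.
The 2 elements commuting with uv are {e, uv}.

Answer: {e, uv}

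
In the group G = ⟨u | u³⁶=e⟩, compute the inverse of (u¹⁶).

The order of (u¹⁶) is 9 (smallest k with (u¹⁶)ᵏ = e), so (u¹⁶)⁻¹ = (u¹⁶)⁸ = u²⁰.
Check: (u¹⁶) · (u²⁰) → (u¹⁶) · u²⁰ = e, giving e as required.

Answer: u²⁰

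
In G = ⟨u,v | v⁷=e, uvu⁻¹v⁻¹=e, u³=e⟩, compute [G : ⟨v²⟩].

First find ord(v²) by computing successive powers:
  (v²)¹ = v², (v²)² = v⁴, (v²)³ = v⁶, (v²)⁴ = v, (v²)⁵ = v³, (v²)⁶ = v⁵, (v²)⁷ = e.
So |⟨v²⟩| = ord(v²) = 7. With |G| = 21, by Lagrange [G : ⟨v²⟩] = 21/7 = 3.

Answer: 3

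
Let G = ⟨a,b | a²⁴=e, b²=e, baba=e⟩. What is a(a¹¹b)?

Compute a · (a¹¹b) by multiplying left to right and reducing via the relations at each step:
  a · a¹¹ = a¹²
  (a¹²) · b = a¹²b

Answer: a¹²b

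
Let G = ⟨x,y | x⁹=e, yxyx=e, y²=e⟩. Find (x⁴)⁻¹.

The order of (x⁴) is 9 (smallest k with (x⁴)ᵏ = e), so (x⁴)⁻¹ = (x⁴)⁸ = x⁵.
Check: (x⁴) · (x⁵) → (x⁴) · x⁵ = e, giving e as required.

Answer: x⁵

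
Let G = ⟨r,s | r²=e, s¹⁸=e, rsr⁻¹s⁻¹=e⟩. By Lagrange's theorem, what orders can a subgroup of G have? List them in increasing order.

|G| = 36 = 2² · 3². By Lagrange's theorem the order of any subgroup divides 36; the divisors of 36 are 1, 2, 3, 4, 6, 9, 12, 18, 36.

Answer: 1, 2, 3, 4, 6, 9, 12, 18, 36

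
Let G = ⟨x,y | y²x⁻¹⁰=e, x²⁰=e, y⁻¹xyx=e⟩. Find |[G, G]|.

G' = [G, G] is generated by all commutators. The generator-pair commutators are: [x, y] = x².
The subgroup they normally generate is {e, x², x⁴, x⁶, x⁸, x¹⁰, x¹², x¹⁴, x¹⁶, x¹⁸}, of order 10.
Check: |G/G'| = 40/10 = 4 is the order of the abelianisation.

Answer: 10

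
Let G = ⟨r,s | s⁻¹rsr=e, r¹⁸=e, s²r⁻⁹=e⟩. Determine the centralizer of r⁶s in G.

⟨r⁶s⟩ ⊆ C_G(r⁶s) since powers of r⁶s commute with r⁶s; so |C_G(r⁶s)| ≥ |⟨r⁶s⟩| = 4.
By orbit–stabilizer, |C_G(r⁶s)| = |G| / |conj. class of r⁶s| = 36 / 9 = 4.
The 4 elements commuting with r⁶s are {e, r⁹, r⁶s, r⁶s⁻¹}.

Answer: {e, r⁹, r⁶s, r⁶s⁻¹}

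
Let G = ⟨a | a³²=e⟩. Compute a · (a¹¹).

Compute a · (a¹¹) by multiplying left to right and reducing via the relations at each step:
  a · a¹¹ = a¹²

Answer: a¹²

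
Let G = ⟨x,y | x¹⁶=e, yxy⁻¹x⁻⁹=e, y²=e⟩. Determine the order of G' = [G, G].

G' = [G, G] is generated by all commutators. The generator-pair commutators are: [x, y] = x⁸.
The subgroup they normally generate is {e, x⁸}, of order 2.
Check: |G/G'| = 32/2 = 16 is the order of the abelianisation.

Answer: 2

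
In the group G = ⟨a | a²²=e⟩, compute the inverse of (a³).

The order of (a³) is 22 (smallest k with (a³)ᵏ = e), so (a³)⁻¹ = (a³)²¹ = a¹⁹.
Check: (a³) · (a¹⁹) → (a³) · a¹⁹ = e, giving e as required.

Answer: a¹⁹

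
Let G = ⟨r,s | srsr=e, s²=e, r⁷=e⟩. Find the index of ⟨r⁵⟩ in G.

First find ord(r⁵) by computing successive powers:
  (r⁵)¹ = r⁵, (r⁵)² = r³, (r⁵)³ = r, (r⁵)⁴ = r⁶, (r⁵)⁵ = r⁴, (r⁵)⁶ = r², (r⁵)⁷ = e.
So |⟨r⁵⟩| = ord(r⁵) = 7. With |G| = 14, by Lagrange [G : ⟨r⁵⟩] = 14/7 = 2.

Answer: 2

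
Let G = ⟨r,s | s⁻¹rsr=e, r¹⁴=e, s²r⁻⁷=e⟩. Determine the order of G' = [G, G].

G' = [G, G] is generated by all commutators. The generator-pair commutators are: [r, s] = r².
The subgroup they normally generate is {e, r², r⁴, r⁶, r⁸, r¹⁰, r¹²}, of order 7.
Check: |G/G'| = 28/7 = 4 is the order of the abelianisation.

Answer: 7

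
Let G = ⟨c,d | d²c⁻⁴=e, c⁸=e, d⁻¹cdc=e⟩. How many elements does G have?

Enumerate words in the generators, reducing via the relations: the distinct elements are
  {c, d, e, cd, c², c³, c⁴, c⁵, c⁶, c⁷, c²d, c³d, d⁻¹, cd⁻¹, c²d⁻¹, c³d⁻¹}.
No further products give new elements, so |G| = 16.

Answer: 16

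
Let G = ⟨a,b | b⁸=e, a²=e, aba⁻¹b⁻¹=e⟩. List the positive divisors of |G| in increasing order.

|G| = 16 = 2⁴. By Lagrange's theorem the order of any subgroup divides 16; the divisors of 16 are 1, 2, 4, 8, 16.

Answer: 1, 2, 4, 8, 16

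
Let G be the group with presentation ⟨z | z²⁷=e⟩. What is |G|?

G is generated by a single element, so G is cyclic. The relator gives z²⁷ = e and no smaller power is forced to be e, so the 27 powers {e, z, z², z³, z⁴, z⁵, z⁶, z⁷, z⁸, z⁹, z²², z²³, z²¹, z²⁰, z²⁴, z²⁵, z²⁶, z¹², z¹³, z¹¹, z¹⁰, z¹⁴, z¹⁵, z¹⁶, z¹⁷, z¹⁸, z¹⁹} are distinct. Hence |G| = 27.

Answer: 27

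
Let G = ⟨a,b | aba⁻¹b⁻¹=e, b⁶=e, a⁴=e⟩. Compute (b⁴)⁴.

Compute successive powers of (b⁴), reducing at each step:
  (b⁴)²: (b⁴) · b⁴ = b²
  (b⁴)³: (b²) · b⁴ = e
  (b⁴)⁴: e · b⁴ = b⁴

Answer: b⁴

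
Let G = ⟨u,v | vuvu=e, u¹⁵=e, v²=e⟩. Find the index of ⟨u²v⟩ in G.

First find ord(u²v) by computing successive powers:
  (u²v)¹ = u²v, (u²v)² = e.
So |⟨u²v⟩| = ord(u²v) = 2. With |G| = 30, by Lagrange [G : ⟨u²v⟩] = 30/2 = 15.

Answer: 15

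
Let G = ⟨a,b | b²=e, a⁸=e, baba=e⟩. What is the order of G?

Enumerate words in the generators, reducing via the relations: the distinct elements are
  {a, b, e, ab, a², a³, a⁴, a⁵, a⁶, a⁷, a²b, a³b, a⁴b, a⁵b, a⁶b, a⁷b}.
No further products give new elements, so |G| = 16.

Answer: 16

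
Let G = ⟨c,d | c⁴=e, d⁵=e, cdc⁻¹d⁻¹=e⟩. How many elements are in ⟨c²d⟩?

|⟨c²d⟩| equals the order of c²d. Compute successive powers until reaching e:
  (c²d)¹ = c²d, (c²d)² = d², (c²d)³ = c²d³, (c²d)⁴ = d⁴, (c²d)⁵ = c², (c²d)⁶ = d, (c²d)⁷ = c²d², (c²d)⁸ = d³, (c²d)⁹ = c²d⁴, (c²d)¹⁰ = e.
The smallest positive k with (c²d)ᵏ = e is 10, so |⟨c²d⟩| = 10.

Answer: 10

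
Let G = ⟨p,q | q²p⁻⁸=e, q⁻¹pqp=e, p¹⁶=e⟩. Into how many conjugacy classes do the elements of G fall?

The conjugacy classes (representative and size) are:
  [e] (size 1), [p] (size 2), [p¹⁴] (size 2), [p³] (size 2), [p¹²] (size 2), [p⁵] (size 2), [p¹⁰] (size 2), [p⁷] (size 2), [p⁸] (size 1), [p⁶q] (size 8), [p³q⁻¹] (size 8).
Class equation: 1 + 2 + 2 + 2 + 2 + 2 + 2 + 2 + 1 + 8 + 8 = 32 = |G|. So G has 11 conjugacy classes.

Answer: 11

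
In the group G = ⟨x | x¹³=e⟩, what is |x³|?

Compute successive powers until reaching e:
  (x³)¹ = x³, (x³)² = x⁶, (x³)³ = x⁹, (x³)⁴ = x¹², (x³)⁵ = x², (x³)⁶ = x⁵, (x³)⁷ = x⁸, (x³)⁸ = x¹¹, (x³)⁹ = x, (x³)¹⁰ = x⁴, (x³)¹¹ = x⁷, (x³)¹² = x¹⁰, (x³)¹³ = e.
The smallest positive k with (x³)ᵏ = e is 13.

Answer: 13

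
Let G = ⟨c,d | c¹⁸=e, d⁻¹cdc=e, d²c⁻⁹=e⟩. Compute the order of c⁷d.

Compute successive powers until reaching e:
  (c⁷d)¹ = c⁷d, (c⁷d)² = c⁹, (c⁷d)³ = c⁷d⁻¹, (c⁷d)⁴ = e.
The smallest positive k with (c⁷d)ᵏ = e is 4.

Answer: 4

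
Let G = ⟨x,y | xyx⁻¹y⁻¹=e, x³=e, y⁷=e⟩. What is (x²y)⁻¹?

The order of (x²y) is 21 (smallest k with (x²y)ᵏ = e), so (x²y)⁻¹ = (x²y)²⁰ = xy⁶.
Check: (x²y) · (xy⁶) → (x²y) · x = y;   y · y⁶ = e, giving e as required.

Answer: xy⁶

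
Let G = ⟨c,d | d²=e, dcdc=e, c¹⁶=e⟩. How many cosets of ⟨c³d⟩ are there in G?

First find ord(c³d) by computing successive powers:
  (c³d)¹ = c³d, (c³d)² = e.
So |⟨c³d⟩| = ord(c³d) = 2. With |G| = 32, by Lagrange [G : ⟨c³d⟩] = 32/2 = 16.

Answer: 16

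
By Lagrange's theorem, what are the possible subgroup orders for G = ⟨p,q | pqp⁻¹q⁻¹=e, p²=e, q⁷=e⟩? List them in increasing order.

|G| = 14 = 2 · 7. By Lagrange's theorem the order of any subgroup divides 14; the divisors of 14 are 1, 2, 7, 14.

Answer: 1, 2, 7, 14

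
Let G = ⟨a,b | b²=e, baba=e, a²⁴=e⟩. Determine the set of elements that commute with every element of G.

An element z ∈ Z(G) iff z commutes with every generator.
For example a¹² is central: (a¹²)·a = a¹³ = a·(a¹²); (a¹²)·b = a¹²b = b·(a¹²).
Whereas a ∉ Z(G) since a·b = ab ≠ a²³b = b·a.
Checking each of the 48 elements this way gives Z(G) = {e, a¹²}, of order 2.

Answer: {e, a¹²}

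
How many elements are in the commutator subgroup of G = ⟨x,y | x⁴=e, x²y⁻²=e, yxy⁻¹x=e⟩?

G' = [G, G] is generated by all commutators. The generator-pair commutators are: [x, y] = x².
The subgroup they normally generate is {e, x²}, of order 2.
Check: |G/G'| = 8/2 = 4 is the order of the abelianisation.

Answer: 2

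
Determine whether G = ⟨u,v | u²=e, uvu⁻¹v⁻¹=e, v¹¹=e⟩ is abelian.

Each pair of generators commutes: u·v = uv = v·u. Since the generators pairwise commute, every element of G commutes with every other, so G is abelian.

Answer: Yes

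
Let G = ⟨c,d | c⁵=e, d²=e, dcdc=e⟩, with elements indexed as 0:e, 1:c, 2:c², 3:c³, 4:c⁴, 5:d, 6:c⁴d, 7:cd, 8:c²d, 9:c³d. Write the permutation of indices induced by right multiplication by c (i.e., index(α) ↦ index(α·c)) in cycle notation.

(0 1 2 3 4)(5 6 9 8 7)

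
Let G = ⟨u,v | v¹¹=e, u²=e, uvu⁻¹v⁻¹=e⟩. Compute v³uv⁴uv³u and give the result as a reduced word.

Multiply left to right, reducing at each step:
  (v³) · u = uv³
  (uv³) · v⁴ = uv⁷
  (uv⁷) · u = v⁷
  (v⁷) · v³ = v¹⁰
  (v¹⁰) · u = uv¹⁰

Answer: uv¹⁰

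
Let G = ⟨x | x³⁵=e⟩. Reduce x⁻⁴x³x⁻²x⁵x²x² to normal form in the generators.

Multiply left to right, reducing at each step:
  (x³¹) · x³ = x³⁴
  (x³⁴) · x⁻² = x³²
  (x³²) · x⁵ = x²
  (x²) · x² = x⁴
  (x⁴) · x² = x⁶

Answer: x⁶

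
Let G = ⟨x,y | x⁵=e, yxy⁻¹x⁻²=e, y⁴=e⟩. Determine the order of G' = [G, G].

G' = [G, G] is generated by all commutators. The generator-pair commutators are: [x, y] = x⁴.
The subgroup they normally generate is {e, x, x², x³, x⁴}, of order 5.
Check: |G/G'| = 20/5 = 4 is the order of the abelianisation.

Answer: 5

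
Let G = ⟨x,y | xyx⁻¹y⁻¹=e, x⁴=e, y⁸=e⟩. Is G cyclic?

|G| = 32, but the maximum element order in G is 8 < 32. No single element generates all of G, so G is not cyclic.

Answer: No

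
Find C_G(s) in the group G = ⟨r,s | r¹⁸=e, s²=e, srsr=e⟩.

⟨s⟩ ⊆ C_G(s) since powers of s commute with s; so |C_G(s)| ≥ |⟨s⟩| = 2.
By orbit–stabilizer, |C_G(s)| = |G| / |conj. class of s| = 36 / 9 = 4.
The 4 elements commuting with s are {e, r⁹, s, r⁹s}.

Answer: {e, r⁹, s, r⁹s}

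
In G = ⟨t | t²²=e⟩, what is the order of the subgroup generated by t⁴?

|⟨t⁴⟩| equals the order of t⁴. Compute successive powers until reaching e:
  (t⁴)¹ = t⁴, (t⁴)² = t⁸, (t⁴)³ = t¹², (t⁴)⁴ = t¹⁶, (t⁴)⁵ = t²⁰, (t⁴)⁶ = t², (t⁴)⁷ = t⁶, (t⁴)⁸ = t¹⁰, (t⁴)⁹ = t¹⁴, (t⁴)¹⁰ = t¹⁸, (t⁴)¹¹ = e.
The smallest positive k with (t⁴)ᵏ = e is 11, so |⟨t⁴⟩| = 11.

Answer: 11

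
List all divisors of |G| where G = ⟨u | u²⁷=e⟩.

|G| = 27 = 3³. By Lagrange's theorem the order of any subgroup divides 27; the divisors of 27 are 1, 3, 9, 27.

Answer: 1, 3, 9, 27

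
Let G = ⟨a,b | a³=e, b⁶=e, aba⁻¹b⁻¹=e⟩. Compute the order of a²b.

Compute successive powers until reaching e:
  (a²b)¹ = a²b, (a²b)² = ab², (a²b)³ = b³, (a²b)⁴ = a²b⁴, (a²b)⁵ = ab⁵, (a²b)⁶ = e.
The smallest positive k with (a²b)ᵏ = e is 6.

Answer: 6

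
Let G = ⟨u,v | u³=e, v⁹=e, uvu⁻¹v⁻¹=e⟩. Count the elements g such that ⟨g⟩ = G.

⟨g⟩ = G would require ord(g) = |G| = 27, but the maximum element order in G is 9 < 27. So G is not cyclic and no single element generates it: the count is 0.

Answer: 0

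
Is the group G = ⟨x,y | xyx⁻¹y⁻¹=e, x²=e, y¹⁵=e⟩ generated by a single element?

|G| = 30. The element xy has order 30 (its powers give 30 distinct elements), so ⟨xy⟩ = G and G is cyclic.

Answer: Yes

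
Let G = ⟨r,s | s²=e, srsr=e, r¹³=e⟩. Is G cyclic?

Every cyclic group is abelian. But r·s = rs while s·r = r¹²s, so r·s ≠ s·r and G is not abelian. Hence G is not cyclic.

Answer: No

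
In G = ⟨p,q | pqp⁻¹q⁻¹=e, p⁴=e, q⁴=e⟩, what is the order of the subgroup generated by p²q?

|⟨p²q⟩| equals the order of p²q. Compute successive powers until reaching e:
  (p²q)¹ = p²q, (p²q)² = q², (p²q)³ = p²q³, (p²q)⁴ = e.
The smallest positive k with (p²q)ᵏ = e is 4, so |⟨p²q⟩| = 4.

Answer: 4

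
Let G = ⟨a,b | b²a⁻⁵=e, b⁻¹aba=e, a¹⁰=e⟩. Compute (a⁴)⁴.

Compute successive powers of (a⁴), reducing at each step:
  (a⁴)²: (a⁴) · a⁴ = a⁸
  (a⁴)³: (a⁸) · a⁴ = a²
  (a⁴)⁴: (a²) · a⁴ = a⁶

Answer: a⁶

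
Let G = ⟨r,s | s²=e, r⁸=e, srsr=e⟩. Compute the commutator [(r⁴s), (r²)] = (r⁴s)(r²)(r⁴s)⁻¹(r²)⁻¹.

[(r⁴s), (r²)] = (r⁴s)·(r²)·(r⁴s)⁻¹·(r²)⁻¹.
  (r⁴s) · (r²) = r²s
  (r²s) · (r⁴s) = r⁶
  (r⁶) · (r⁶) = r⁴

Answer: r⁴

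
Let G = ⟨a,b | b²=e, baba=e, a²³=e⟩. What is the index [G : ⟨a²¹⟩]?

First find ord(a²¹) by computing successive powers:
  (a²¹)¹ = a²¹, (a²¹)² = a¹⁹, (a²¹)³ = a¹⁷, (a²¹)⁴ = a¹⁵, (a²¹)⁵ = a¹³, (a²¹)⁶ = a¹¹, (a²¹)⁷ = a⁹, (a²¹)⁸ = a⁷, (a²¹)⁹ = a⁵, (a²¹)¹⁰ = a³, (a²¹)¹¹ = a, (a²¹)¹² = a²², (a²¹)¹³ = a²⁰, (a²¹)¹⁴ = a¹⁸, (a²¹)¹⁵ = a¹⁶, (a²¹)¹⁶ = a¹⁴, (a²¹)¹⁷ = a¹², (a²¹)¹⁸ = a¹⁰, (a²¹)¹⁹ = a⁸, (a²¹)²⁰ = a⁶, (a²¹)²¹ = a⁴, (a²¹)²² = a², (a²¹)²³ = e.
So |⟨a²¹⟩| = ord(a²¹) = 23. With |G| = 46, by Lagrange [G : ⟨a²¹⟩] = 46/23 = 2.

Answer: 2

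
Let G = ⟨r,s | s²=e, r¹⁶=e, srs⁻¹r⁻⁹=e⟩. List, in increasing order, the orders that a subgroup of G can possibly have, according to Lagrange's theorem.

|G| = 32 = 2⁵. By Lagrange's theorem the order of any subgroup divides 32; the divisors of 32 are 1, 2, 4, 8, 16, 32.

Answer: 1, 2, 4, 8, 16, 32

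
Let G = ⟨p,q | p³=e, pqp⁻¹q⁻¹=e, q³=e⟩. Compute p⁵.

Compute successive powers of p, reducing at each step:
  p²: p · p = p²
  p³: (p²) · p = e
  p⁴: e · p = p
  p⁵: p · p = p²

Answer: p²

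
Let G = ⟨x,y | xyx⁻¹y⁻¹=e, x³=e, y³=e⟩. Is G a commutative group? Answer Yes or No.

Each pair of generators commutes: x·y = xy = y·x. Since the generators pairwise commute, every element of G commutes with every other, so G is abelian.

Answer: Yes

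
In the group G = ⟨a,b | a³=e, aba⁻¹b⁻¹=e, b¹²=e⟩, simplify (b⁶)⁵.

Compute successive powers of (b⁶), reducing at each step:
  (b⁶)²: (b⁶) · b⁶ = e
  (b⁶)³: e · b⁶ = b⁶
  (b⁶)⁴: (b⁶) · b⁶ = e
  (b⁶)⁵: e · b⁶ = b⁶

Answer: b⁶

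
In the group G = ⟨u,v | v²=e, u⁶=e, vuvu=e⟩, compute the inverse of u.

The order of u is 6 (smallest k with uᵏ = e), so u⁻¹ = u⁵ = u⁵.
Check: u · (u⁵) → u · u⁵ = e, giving e as required.

Answer: u⁵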